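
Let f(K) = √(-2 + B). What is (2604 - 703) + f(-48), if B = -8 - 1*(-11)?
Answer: 1902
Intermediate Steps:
B = 3 (B = -8 + 11 = 3)
f(K) = 1 (f(K) = √(-2 + 3) = √1 = 1)
(2604 - 703) + f(-48) = (2604 - 703) + 1 = 1901 + 1 = 1902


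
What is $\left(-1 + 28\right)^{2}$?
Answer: $729$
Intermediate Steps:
$\left(-1 + 28\right)^{2} = 27^{2} = 729$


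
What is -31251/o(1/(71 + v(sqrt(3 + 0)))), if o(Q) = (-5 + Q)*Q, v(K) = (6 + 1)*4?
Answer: 306291051/494 ≈ 6.2002e+5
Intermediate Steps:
v(K) = 28 (v(K) = 7*4 = 28)
o(Q) = Q*(-5 + Q)
-31251/o(1/(71 + v(sqrt(3 + 0)))) = -31251*(71 + 28)/(-5 + 1/(71 + 28)) = -31251*99/(-5 + 1/99) = -31251/((1/99)*(-494/99)) = -31251/(-494/9801) = -31251*(-9801/494) = 306291051/494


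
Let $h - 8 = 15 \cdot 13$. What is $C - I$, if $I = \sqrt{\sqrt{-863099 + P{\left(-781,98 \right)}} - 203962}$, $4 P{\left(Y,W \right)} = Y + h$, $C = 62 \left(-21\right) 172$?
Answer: $-223944 - \frac{\sqrt{-815848 + 2 i \sqrt{3452974}}}{2} \approx -2.2395 \cdot 10^{5} - 451.62 i$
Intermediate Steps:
$h = 203$ ($h = 8 + 15 \cdot 13 = 8 + 195 = 203$)
$C = -223944$ ($C = \left(-1302\right) 172 = -223944$)
$P{\left(Y,W \right)} = \frac{203}{4} + \frac{Y}{4}$ ($P{\left(Y,W \right)} = \frac{Y + 203}{4} = \frac{203 + Y}{4} = \frac{203}{4} + \frac{Y}{4}$)
$I = \sqrt{-203962 + \frac{i \sqrt{3452974}}{2}}$ ($I = \sqrt{\sqrt{-863099 + \left(\frac{203}{4} + \frac{1}{4} \left(-781\right)\right)} - 203962} = \sqrt{\sqrt{-863099 + \left(\frac{203}{4} - \frac{781}{4}\right)} + \left(-1148378 + 944416\right)} = \sqrt{\sqrt{-863099 - \frac{289}{2}} - 203962} = \sqrt{\sqrt{- \frac{1726487}{2}} - 203962} = \sqrt{\frac{i \sqrt{3452974}}{2} - 203962} = \sqrt{-203962 + \frac{i \sqrt{3452974}}{2}} \approx 1.029 + 451.62 i$)
$C - I = -223944 - \frac{\sqrt{-815848 + 2 i \sqrt{3452974}}}{2}$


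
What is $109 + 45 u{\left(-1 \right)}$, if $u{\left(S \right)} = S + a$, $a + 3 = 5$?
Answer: $154$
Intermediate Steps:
$a = 2$ ($a = -3 + 5 = 2$)
$u{\left(S \right)} = 2 + S$ ($u{\left(S \right)} = S + 2 = 2 + S$)
$109 + 45 u{\left(-1 \right)} = 109 + 45 \left(2 - 1\right) = 109 + 45 \cdot 1 = 109 + 45 = 154$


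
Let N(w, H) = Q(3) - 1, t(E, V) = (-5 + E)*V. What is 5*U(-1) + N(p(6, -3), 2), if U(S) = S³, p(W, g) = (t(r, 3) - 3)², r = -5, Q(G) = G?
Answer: -3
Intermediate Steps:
t(E, V) = V*(-5 + E)
p(W, g) = 1089 (p(W, g) = (3*(-5 - 5) - 3)² = (3*(-10) - 3)² = (-30 - 3)² = (-33)² = 1089)
N(w, H) = 2 (N(w, H) = 3 - 1 = 2)
5*U(-1) + N(p(6, -3), 2) = 5*(-1)³ + 2 = 5*(-1) + 2 = -5 + 2 = -3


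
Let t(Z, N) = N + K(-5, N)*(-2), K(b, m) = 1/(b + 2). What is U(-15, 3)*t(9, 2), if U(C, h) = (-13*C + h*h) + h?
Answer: 552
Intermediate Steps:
U(C, h) = h + h² - 13*C (U(C, h) = (-13*C + h²) + h = (h² - 13*C) + h = h + h² - 13*C)
K(b, m) = 1/(2 + b)
t(Z, N) = ⅔ + N (t(Z, N) = N - 2/(2 - 5) = N - 2/(-3) = N - ⅓*(-2) = N + ⅔ = ⅔ + N)
U(-15, 3)*t(9, 2) = (3 + 3² - 13*(-15))*(⅔ + 2) = (3 + 9 + 195)*(8/3) = 207*(8/3) = 552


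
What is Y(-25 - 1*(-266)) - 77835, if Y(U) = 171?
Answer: -77664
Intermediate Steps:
Y(-25 - 1*(-266)) - 77835 = 171 - 77835 = -77664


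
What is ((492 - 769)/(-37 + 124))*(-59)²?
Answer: -964237/87 ≈ -11083.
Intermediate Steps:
((492 - 769)/(-37 + 124))*(-59)² = -277/87*3481 = -964237/87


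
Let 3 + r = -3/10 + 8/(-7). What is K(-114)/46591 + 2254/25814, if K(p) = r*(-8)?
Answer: 1853838303/21047251295 ≈ 0.088080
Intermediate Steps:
r = -311/70 (r = -3 + (-3/10 + 8/(-7)) = -3 + (-3*1/10 + 8*(-1/7)) = -3 + (-3/10 - 8/7) = -3 - 101/70 = -311/70 ≈ -4.4429)
K(p) = 1244/35 (K(p) = -311/70*(-8) = 1244/35)
K(-114)/46591 + 2254/25814 = (1244/35)/46591 + 2254/25814 = (1244/35)*(1/46591) + 2254*(1/25814) = 1244/1630685 + 1127/12907 = 1853838303/21047251295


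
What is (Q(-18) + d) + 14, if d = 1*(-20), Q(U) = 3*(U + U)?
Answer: -114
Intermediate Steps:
Q(U) = 6*U (Q(U) = 3*(2*U) = 6*U)
d = -20
(Q(-18) + d) + 14 = (6*(-18) - 20) + 14 = (-108 - 20) + 14 = -128 + 14 = -114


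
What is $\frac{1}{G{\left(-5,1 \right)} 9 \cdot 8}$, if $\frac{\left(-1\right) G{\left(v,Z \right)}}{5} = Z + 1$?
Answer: $- \frac{1}{720} \approx -0.0013889$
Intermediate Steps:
$G{\left(v,Z \right)} = -5 - 5 Z$ ($G{\left(v,Z \right)} = - 5 \left(Z + 1\right) = - 5 \left(1 + Z\right) = -5 - 5 Z$)
$\frac{1}{G{\left(-5,1 \right)} 9 \cdot 8} = \frac{1}{\left(-5 - 5\right) 9 \cdot 8} = \frac{1}{\left(-10\right) 9 \cdot 8} = \frac{1}{\left(-90\right) 8} = \frac{1}{-720} = - \frac{1}{720}$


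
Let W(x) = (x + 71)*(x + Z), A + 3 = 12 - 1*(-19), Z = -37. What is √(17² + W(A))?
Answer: I*√602 ≈ 24.536*I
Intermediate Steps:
A = 28 (A = -3 + (12 - 1*(-19)) = -3 + (12 + 19) = -3 + 31 = 28)
W(x) = (-37 + x)*(71 + x) (W(x) = (x + 71)*(x - 37) = (71 + x)*(-37 + x) = (-37 + x)*(71 + x))
√(17² + W(A)) = √(17² + (-2627 + 28² + 34*28)) = √(289 + (-2627 + 784 + 952)) = √(289 - 891) = √(-602) = I*√602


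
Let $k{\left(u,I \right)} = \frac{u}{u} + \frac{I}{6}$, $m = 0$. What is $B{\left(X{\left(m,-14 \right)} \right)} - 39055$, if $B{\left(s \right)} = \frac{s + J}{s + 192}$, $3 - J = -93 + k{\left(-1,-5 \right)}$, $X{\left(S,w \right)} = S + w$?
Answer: $- \frac{41710249}{1068} \approx -39055.0$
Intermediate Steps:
$k{\left(u,I \right)} = 1 + \frac{I}{6}$ ($k{\left(u,I \right)} = 1 + I \frac{1}{6} = 1 + \frac{I}{6}$)
$J = \frac{575}{6}$ ($J = 3 - \left(-93 + \left(1 + \frac{1}{6} \left(-5\right)\right)\right) = 3 - \left(-93 + \left(1 - \frac{5}{6}\right)\right) = 3 - \left(-93 + \frac{1}{6}\right) = 3 - - \frac{557}{6} = 3 + \frac{557}{6} = \frac{575}{6} \approx 95.833$)
$B{\left(s \right)} = \frac{\frac{575}{6} + s}{192 + s}$ ($B{\left(s \right)} = \frac{s + \frac{575}{6}}{s + 192} = \frac{\frac{575}{6} + s}{192 + s}$)
$B{\left(X{\left(m,-14 \right)} \right)} - 39055 = \frac{\frac{575}{6} + \left(0 - 14\right)}{192 + \left(0 - 14\right)} - 39055 = \frac{\frac{575}{6} - 14}{192 - 14} - 39055 = \frac{1}{178} \cdot \frac{491}{6} - 39055 = \frac{491}{1068} - 39055 = - \frac{41710249}{1068}$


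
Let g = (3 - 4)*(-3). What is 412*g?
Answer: 1236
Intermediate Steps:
g = 3 (g = -1*(-3) = 3)
412*g = 412*3 = 1236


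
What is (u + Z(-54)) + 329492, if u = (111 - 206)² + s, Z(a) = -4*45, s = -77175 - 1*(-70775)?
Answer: 331937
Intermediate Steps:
s = -6400 (s = -77175 + 70775 = -6400)
Z(a) = -180
u = 2625 (u = (111 - 206)² - 6400 = (-95)² - 6400 = 9025 - 6400 = 2625)
(u + Z(-54)) + 329492 = (2625 - 180) + 329492 = 2445 + 329492 = 331937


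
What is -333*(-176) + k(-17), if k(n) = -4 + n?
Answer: 58587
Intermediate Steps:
-333*(-176) + k(-17) = -333*(-176) + (-4 - 17) = 58608 - 21 = 58587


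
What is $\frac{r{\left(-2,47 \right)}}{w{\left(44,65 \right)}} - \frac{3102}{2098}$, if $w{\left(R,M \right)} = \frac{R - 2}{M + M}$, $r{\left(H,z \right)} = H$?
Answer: $- \frac{168941}{22029} \approx -7.669$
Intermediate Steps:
$w{\left(R,M \right)} = \frac{-2 + R}{2 M}$
$\frac{r{\left(-2,47 \right)}}{w{\left(44,65 \right)}} - \frac{3102}{2098} = - \frac{2}{\frac{1}{2} \cdot \frac{1}{65} \left(-2 + 44\right)} - \frac{3102}{2098} = - \frac{2}{\frac{1}{2} \cdot \frac{1}{65} \cdot 42} - \frac{1551}{1049} = - \frac{2}{\frac{21}{65}} - \frac{1551}{1049} = \left(-2\right) \frac{65}{21} - \frac{1551}{1049} = - \frac{130}{21} - \frac{1551}{1049} = - \frac{168941}{22029}$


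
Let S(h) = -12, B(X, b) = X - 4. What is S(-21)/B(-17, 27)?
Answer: 4/7 ≈ 0.57143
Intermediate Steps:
B(X, b) = -4 + X
S(-21)/B(-17, 27) = -12/(-4 - 17) = -12/(-21) = -12*(-1/21) = 4/7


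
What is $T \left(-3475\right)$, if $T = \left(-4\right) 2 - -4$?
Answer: $13900$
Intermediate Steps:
$T = -4$ ($T = -8 + 4 = -4$)
$T \left(-3475\right) = \left(-4\right) \left(-3475\right) = 13900$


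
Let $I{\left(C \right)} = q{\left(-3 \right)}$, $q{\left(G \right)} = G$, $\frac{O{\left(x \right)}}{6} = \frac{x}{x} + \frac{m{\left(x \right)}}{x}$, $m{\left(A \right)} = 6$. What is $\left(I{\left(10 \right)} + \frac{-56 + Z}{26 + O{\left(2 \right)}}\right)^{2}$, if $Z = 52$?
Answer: $\frac{5929}{625} \approx 9.4864$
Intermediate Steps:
$O{\left(x \right)} = 6 + \frac{36}{x}$ ($O{\left(x \right)} = 6 \left(\frac{x}{x} + \frac{6}{x}\right) = 6 \left(1 + \frac{6}{x}\right) = 6 + \frac{36}{x}$)
$I{\left(C \right)} = -3$
$\left(I{\left(10 \right)} + \frac{-56 + Z}{26 + O{\left(2 \right)}}\right)^{2} = \left(-3 + \frac{-56 + 52}{26 + \left(6 + \frac{36}{2}\right)}\right)^{2} = \left(-3 - \frac{4}{26 + \left(6 + 36 \cdot \frac{1}{2}\right)}\right)^{2} = \left(-3 - \frac{4}{26 + \left(6 + 18\right)}\right)^{2} = \left(-3 - \frac{4}{26 + 24}\right)^{2} = \left(-3 - \frac{4}{50}\right)^{2} = \left(-3 - \frac{2}{25}\right)^{2} = \left(- \frac{77}{25}\right)^{2} = \frac{5929}{625}$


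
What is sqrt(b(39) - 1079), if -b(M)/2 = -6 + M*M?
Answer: I*sqrt(4109) ≈ 64.101*I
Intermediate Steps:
b(M) = 12 - 2*M**2 (b(M) = -2*(-6 + M*M) = -2*(-6 + M**2) = 12 - 2*M**2)
sqrt(b(39) - 1079) = sqrt((12 - 2*39**2) - 1079) = sqrt((12 - 2*1521) - 1079) = sqrt((12 - 3042) - 1079) = sqrt(-3030 - 1079) = sqrt(-4109) = I*sqrt(4109)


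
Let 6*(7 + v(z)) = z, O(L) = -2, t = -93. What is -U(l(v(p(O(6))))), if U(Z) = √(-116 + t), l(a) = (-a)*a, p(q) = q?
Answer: -I*√209 ≈ -14.457*I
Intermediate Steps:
v(z) = -7 + z/6
l(a) = -a²
U(Z) = I*√209 (U(Z) = √(-116 - 93) = √(-209) = I*√209)
-U(l(v(p(O(6))))) = -I*√209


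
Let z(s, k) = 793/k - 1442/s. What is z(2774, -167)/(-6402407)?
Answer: 1220298/1482983131003 ≈ 8.2287e-7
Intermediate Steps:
z(s, k) = -1442/s + 793/k
z(2774, -167)/(-6402407) = (-1442/2774 + 793/(-167))/(-6402407) = (-1442*1/2774 + 793*(-1/167))*(-1/6402407) = (-721/1387 - 793/167)*(-1/6402407) = -1220298/231629*(-1/6402407) = 1220298/1482983131003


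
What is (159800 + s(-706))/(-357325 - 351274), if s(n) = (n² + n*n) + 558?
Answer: -1157230/708599 ≈ -1.6331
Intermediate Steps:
s(n) = 558 + 2*n² (s(n) = (n² + n²) + 558 = 2*n² + 558 = 558 + 2*n²)
(159800 + s(-706))/(-357325 - 351274) = (159800 + (558 + 2*(-706)²))/(-357325 - 351274) = (159800 + (558 + 2*498436))/(-708599) = (159800 + (558 + 996872))*(-1/708599) = (159800 + 997430)*(-1/708599) = 1157230*(-1/708599) = -1157230/708599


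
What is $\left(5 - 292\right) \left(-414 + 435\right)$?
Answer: $-6027$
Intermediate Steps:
$\left(5 - 292\right) \left(-414 + 435\right) = \left(-287\right) 21 = -6027$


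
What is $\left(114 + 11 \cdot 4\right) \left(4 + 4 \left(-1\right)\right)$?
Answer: $0$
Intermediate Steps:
$\left(114 + 11 \cdot 4\right) \left(4 + 4 \left(-1\right)\right) = \left(114 + 44\right) \left(4 - 4\right) = 158 \cdot 0 = 0$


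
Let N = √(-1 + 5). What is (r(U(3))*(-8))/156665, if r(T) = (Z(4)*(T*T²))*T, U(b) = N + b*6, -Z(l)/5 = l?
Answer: 5120000/31333 ≈ 163.41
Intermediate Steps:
N = 2 (N = √4 = 2)
Z(l) = -5*l
U(b) = 2 + 6*b (U(b) = 2 + b*6 = 2 + 6*b)
r(T) = -20*T⁴ (r(T) = ((-5*4)*(T*T²))*T = (-20*T³)*T = -20*T⁴)
(r(U(3))*(-8))/156665 = (-20*(2 + 6*3)⁴*(-8))/156665 = (-20*(2 + 18)⁴*(-8))*(1/156665) = (-20*20⁴*(-8))*(1/156665) = (-20*160000*(-8))*(1/156665) = -3200000*(-8)*(1/156665) = 25600000*(1/156665) = 5120000/31333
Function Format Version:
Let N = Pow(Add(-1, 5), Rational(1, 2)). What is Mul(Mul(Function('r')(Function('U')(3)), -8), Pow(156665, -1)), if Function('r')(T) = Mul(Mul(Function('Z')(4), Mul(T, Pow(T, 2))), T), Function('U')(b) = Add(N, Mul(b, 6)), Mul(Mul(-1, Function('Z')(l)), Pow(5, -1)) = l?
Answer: Rational(5120000, 31333) ≈ 163.41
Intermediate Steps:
N = 2 (N = Pow(4, Rational(1, 2)) = 2)
Function('Z')(l) = Mul(-5, l)
Function('U')(b) = Add(2, Mul(6, b)) (Function('U')(b) = Add(2, Mul(b, 6)) = Add(2, Mul(6, b)))
Function('r')(T) = Mul(-20, Pow(T, 4)) (Function('r')(T) = Mul(Mul(Mul(-5, 4), Mul(T, Pow(T, 2))), T) = Mul(Mul(-20, Pow(T, 3)), T) = Mul(-20, Pow(T, 4)))
Mul(Mul(Function('r')(Function('U')(3)), -8), Pow(156665, -1)) = Mul(Mul(Mul(-20, Pow(Add(2, Mul(6, 3)), 4)), -8), Pow(156665, -1)) = Mul(Mul(Mul(-20, Pow(Add(2, 18), 4)), -8), Rational(1, 156665)) = Mul(Mul(Mul(-20, Pow(20, 4)), -8), Rational(1, 156665)) = Mul(Mul(Mul(-20, 160000), -8), Rational(1, 156665)) = Mul(Mul(-3200000, -8), Rational(1, 156665)) = Mul(25600000, Rational(1, 156665)) = Rational(5120000, 31333)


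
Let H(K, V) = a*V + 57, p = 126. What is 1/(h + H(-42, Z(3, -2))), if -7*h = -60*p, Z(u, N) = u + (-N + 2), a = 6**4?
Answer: 1/10209 ≈ 9.7953e-5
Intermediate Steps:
a = 1296
Z(u, N) = 2 + u - N (Z(u, N) = u + (2 - N) = 2 + u - N)
H(K, V) = 57 + 1296*V (H(K, V) = 1296*V + 57 = 57 + 1296*V)
h = 1080 (h = -(-60)*126/7 = -1/7*(-7560) = 1080)
1/(h + H(-42, Z(3, -2))) = 1/(1080 + (57 + 1296*(2 + 3 - 1*(-2)))) = 1/(1080 + (57 + 1296*(2 + 3 + 2))) = 1/(1080 + (57 + 1296*7)) = 1/(1080 + (57 + 9072)) = 1/(1080 + 9129) = 1/10209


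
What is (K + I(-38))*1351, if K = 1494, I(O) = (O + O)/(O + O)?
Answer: 2019745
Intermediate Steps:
I(O) = 1 (I(O) = (2*O)/((2*O)) = (2*O)*(1/(2*O)) = 1)
(K + I(-38))*1351 = (1494 + 1)*1351 = 1495*1351 = 2019745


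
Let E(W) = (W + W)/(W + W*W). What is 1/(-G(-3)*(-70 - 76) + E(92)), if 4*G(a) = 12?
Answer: 93/40736 ≈ 0.0022830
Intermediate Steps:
G(a) = 3 (G(a) = (¼)*12 = 3)
E(W) = 2*W/(W + W²) (E(W) = (2*W)/(W + W²) = 2*W/(W + W²))
1/(-G(-3)*(-70 - 76) + E(92)) = 1/(-3*(-70 - 76) + 2/(1 + 92)) = 1/(-3*(-146) + 2/93) = 1/(-1*(-438) + 2*(1/93)) = 1/(438 + 2/93) = 1/(40736/93) = 93/40736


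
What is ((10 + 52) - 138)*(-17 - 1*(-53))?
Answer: -2736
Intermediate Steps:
((10 + 52) - 138)*(-17 - 1*(-53)) = (62 - 138)*(-17 + 53) = -76*36 = -2736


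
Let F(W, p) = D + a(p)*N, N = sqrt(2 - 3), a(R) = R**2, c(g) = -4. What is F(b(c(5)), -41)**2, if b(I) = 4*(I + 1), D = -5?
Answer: (5 - 1681*I)**2 ≈ -2.8257e+6 - 1.681e+4*I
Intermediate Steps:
N = I (N = sqrt(-1) = I ≈ 1.0*I)
b(I) = 4 + 4*I (b(I) = 4*(1 + I) = 4 + 4*I)
F(W, p) = -5 + I*p**2 (F(W, p) = -5 + p**2*I = -5 + I*p**2)
F(b(c(5)), -41)**2 = (-5 + I*(-41)**2)**2 = (-5 + I*1681)**2 = (-5 + 1681*I)**2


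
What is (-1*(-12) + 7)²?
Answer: 361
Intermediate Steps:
(-1*(-12) + 7)² = (12 + 7)² = 19² = 361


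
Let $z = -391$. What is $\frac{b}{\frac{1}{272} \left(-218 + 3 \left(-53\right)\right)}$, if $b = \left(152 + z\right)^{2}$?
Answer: $- \frac{15536912}{377} \approx -41212.0$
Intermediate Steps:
$b = 57121$ ($b = \left(152 - 391\right)^{2} = \left(-239\right)^{2} = 57121$)
$\frac{b}{\frac{1}{272} \left(-218 + 3 \left(-53\right)\right)} = \frac{57121}{\frac{1}{272} \left(-218 + 3 \left(-53\right)\right)} = \frac{57121}{\frac{1}{272} \left(-218 - 159\right)} = \frac{57121}{\frac{1}{272} \left(-377\right)} = \frac{57121}{- \frac{377}{272}} = 57121 \left(- \frac{272}{377}\right) = - \frac{15536912}{377}$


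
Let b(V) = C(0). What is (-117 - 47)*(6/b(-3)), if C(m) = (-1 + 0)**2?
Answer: -984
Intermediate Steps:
C(m) = 1 (C(m) = (-1)**2 = 1)
b(V) = 1
(-117 - 47)*(6/b(-3)) = (-117 - 47)*(6/1) = -984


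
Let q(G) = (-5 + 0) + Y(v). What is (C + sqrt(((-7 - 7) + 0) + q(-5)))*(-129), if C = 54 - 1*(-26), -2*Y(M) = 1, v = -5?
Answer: -10320 - 129*I*sqrt(78)/2 ≈ -10320.0 - 569.65*I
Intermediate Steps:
Y(M) = -1/2 (Y(M) = -1/2*1 = -1/2)
q(G) = -11/2 (q(G) = (-5 + 0) - 1/2 = -5 - 1/2 = -11/2)
C = 80 (C = 54 + 26 = 80)
(C + sqrt(((-7 - 7) + 0) + q(-5)))*(-129) = (80 + sqrt(((-7 - 7) + 0) - 11/2))*(-129) = (80 + sqrt((-14 + 0) - 11/2))*(-129) = (80 + sqrt(-14 - 11/2))*(-129) = (80 + sqrt(-39/2))*(-129) = (80 + I*sqrt(78)/2)*(-129) = -10320 - 129*I*sqrt(78)/2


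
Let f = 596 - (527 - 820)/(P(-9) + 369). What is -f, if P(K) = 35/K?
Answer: -1961093/3286 ≈ -596.80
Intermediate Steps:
f = 1961093/3286 (f = 596 - (527 - 820)/(35/(-9) + 369) = 596 - (-293)/(35*(-⅑) + 369) = 596 - (-293)/(-35/9 + 369) = 596 - (-293)/3286/9 = 596 - (-293)*9/3286 = 596 - 1*(-2637/3286) = 596 + 2637/3286 = 1961093/3286 ≈ 596.80)
-f = -1*1961093/3286 = -1961093/3286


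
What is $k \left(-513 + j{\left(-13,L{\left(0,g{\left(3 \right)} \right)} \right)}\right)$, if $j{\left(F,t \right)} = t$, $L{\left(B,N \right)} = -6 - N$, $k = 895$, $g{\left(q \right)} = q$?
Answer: $-467190$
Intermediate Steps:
$k \left(-513 + j{\left(-13,L{\left(0,g{\left(3 \right)} \right)} \right)}\right) = 895 \left(-513 - 9\right) = 895 \left(-522\right) = -467190$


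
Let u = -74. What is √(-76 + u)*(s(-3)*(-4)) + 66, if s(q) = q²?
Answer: 66 - 180*I*√6 ≈ 66.0 - 440.91*I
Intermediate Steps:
√(-76 + u)*(s(-3)*(-4)) + 66 = √(-76 - 74)*((-3)²*(-4)) + 66 = √(-150)*(9*(-4)) + 66 = (5*I*√6)*(-36) + 66 = -180*I*√6 + 66 = 66 - 180*I*√6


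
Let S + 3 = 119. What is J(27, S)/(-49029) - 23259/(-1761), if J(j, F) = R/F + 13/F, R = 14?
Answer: 14698039081/1112827556 ≈ 13.208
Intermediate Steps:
S = 116 (S = -3 + 119 = 116)
J(j, F) = 27/F (J(j, F) = 14/F + 13/F = 27/F)
J(27, S)/(-49029) - 23259/(-1761) = (27/116)/(-49029) - 23259/(-1761) = (27*(1/116))*(-1/49029) - 23259*(-1/1761) = (27/116)*(-1/49029) + 7753/587 = -9/1895788 + 7753/587 = 14698039081/1112827556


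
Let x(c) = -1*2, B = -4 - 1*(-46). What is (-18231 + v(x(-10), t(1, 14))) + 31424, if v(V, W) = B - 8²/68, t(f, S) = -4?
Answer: 224979/17 ≈ 13234.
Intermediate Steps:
B = 42 (B = -4 + 46 = 42)
x(c) = -2
v(V, W) = 698/17 (v(V, W) = 42 - 8²/68 = 42 - 64/68 = 42 - 1*16/17 = 42 - 16/17 = 698/17)
(-18231 + v(x(-10), t(1, 14))) + 31424 = (-18231 + 698/17) + 31424 = -309229/17 + 31424 = 224979/17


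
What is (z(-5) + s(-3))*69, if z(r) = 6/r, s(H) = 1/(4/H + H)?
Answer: -6417/65 ≈ -98.723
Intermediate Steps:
s(H) = 1/(H + 4/H)
(z(-5) + s(-3))*69 = (6/(-5) - 3/(4 + (-3)**2))*69 = (6*(-1/5) - 3/(4 + 9))*69 = (-6/5 - 3/13)*69 = -93/65*69 = -6417/65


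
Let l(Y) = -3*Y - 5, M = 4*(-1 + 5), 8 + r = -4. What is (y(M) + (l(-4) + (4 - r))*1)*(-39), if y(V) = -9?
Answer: -546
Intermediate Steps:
r = -12 (r = -8 - 4 = -12)
M = 16 (M = 4*4 = 16)
l(Y) = -5 - 3*Y
(y(M) + (l(-4) + (4 - r))*1)*(-39) = (-9 + ((-5 - 3*(-4)) + (4 - 1*(-12)))*1)*(-39) = (-9 + ((-5 + 12) + (4 + 12))*1)*(-39) = (-9 + (7 + 16)*1)*(-39) = (-9 + 23*1)*(-39) = (-9 + 23)*(-39) = 14*(-39) = -546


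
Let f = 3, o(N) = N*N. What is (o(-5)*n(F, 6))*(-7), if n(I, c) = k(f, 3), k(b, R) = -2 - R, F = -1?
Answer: 875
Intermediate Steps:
o(N) = N**2
n(I, c) = -5 (n(I, c) = -2 - 1*3 = -2 - 3 = -5)
(o(-5)*n(F, 6))*(-7) = ((-5)**2*(-5))*(-7) = (25*(-5))*(-7) = -125*(-7) = 875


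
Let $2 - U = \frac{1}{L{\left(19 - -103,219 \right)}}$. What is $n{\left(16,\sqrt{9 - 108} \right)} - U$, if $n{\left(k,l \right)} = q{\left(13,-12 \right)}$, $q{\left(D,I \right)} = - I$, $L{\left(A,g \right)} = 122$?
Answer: $\frac{1221}{122} \approx 10.008$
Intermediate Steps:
$n{\left(k,l \right)} = 12$ ($n{\left(k,l \right)} = \left(-1\right) \left(-12\right) = 12$)
$U = \frac{243}{122}$ ($U = 2 - \frac{1}{122} = \frac{243}{122} \approx 1.9918$)
$n{\left(16,\sqrt{9 - 108} \right)} - U = 12 - \frac{243}{122} = \frac{1221}{122}$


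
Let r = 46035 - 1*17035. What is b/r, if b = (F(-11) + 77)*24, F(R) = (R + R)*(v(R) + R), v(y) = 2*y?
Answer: 2409/3625 ≈ 0.66455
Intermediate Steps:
F(R) = 6*R**2 (F(R) = (R + R)*(2*R + R) = (2*R)*(3*R) = 6*R**2)
b = 19272 (b = (6*(-11)**2 + 77)*24 = (6*121 + 77)*24 = (726 + 77)*24 = 803*24 = 19272)
r = 29000 (r = 46035 - 17035 = 29000)
b/r = 19272/29000 = 19272*(1/29000) = 2409/3625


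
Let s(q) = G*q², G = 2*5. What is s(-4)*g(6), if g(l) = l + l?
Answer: 1920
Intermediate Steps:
G = 10
g(l) = 2*l
s(q) = 10*q²
s(-4)*g(6) = (10*(-4)²)*(2*6) = (10*16)*12 = 160*12 = 1920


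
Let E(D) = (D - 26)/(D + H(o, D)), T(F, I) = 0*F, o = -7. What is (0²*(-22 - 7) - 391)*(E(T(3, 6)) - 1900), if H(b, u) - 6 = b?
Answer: 732734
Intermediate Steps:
H(b, u) = 6 + b
T(F, I) = 0
E(D) = (-26 + D)/(-1 + D) (E(D) = (D - 26)/(D + (6 - 7)) = (-26 + D)/(D - 1) = (-26 + D)/(-1 + D))
(0²*(-22 - 7) - 391)*(E(T(3, 6)) - 1900) = (0²*(-22 - 7) - 391)*((-26 + 0)/(-1 + 0) - 1900) = (0*(-29) - 391)*(-26/(-1) - 1900) = (0 - 391)*(-1*(-26) - 1900) = -391*(26 - 1900) = -391*(-1874) = 732734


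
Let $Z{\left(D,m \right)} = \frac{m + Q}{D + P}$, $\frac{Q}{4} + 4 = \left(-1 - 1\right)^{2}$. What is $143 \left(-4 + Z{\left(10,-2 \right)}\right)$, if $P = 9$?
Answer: $- \frac{11154}{19} \approx -587.05$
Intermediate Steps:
$Q = 0$ ($Q = -16 + 4 \left(-1 - 1\right)^{2} = -16 + 4 \left(-2\right)^{2} = -16 + 4 \cdot 4 = -16 + 16 = 0$)
$Z{\left(D,m \right)} = \frac{m}{9 + D}$ ($Z{\left(D,m \right)} = \frac{m + 0}{D + 9} = \frac{m}{9 + D}$)
$143 \left(-4 + Z{\left(10,-2 \right)}\right) = 143 \left(-4 - \frac{2}{9 + 10}\right) = 143 \left(-4 - \frac{2}{19}\right) = 143 \left(- \frac{78}{19}\right) = - \frac{11154}{19}$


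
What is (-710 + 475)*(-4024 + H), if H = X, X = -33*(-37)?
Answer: 658705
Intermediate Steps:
X = 1221
H = 1221
(-710 + 475)*(-4024 + H) = (-710 + 475)*(-4024 + 1221) = -235*(-2803) = 658705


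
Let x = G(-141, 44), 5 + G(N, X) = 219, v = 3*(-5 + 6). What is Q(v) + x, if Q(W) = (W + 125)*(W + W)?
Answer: 982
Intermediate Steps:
v = 3 (v = 3*1 = 3)
G(N, X) = 214 (G(N, X) = -5 + 219 = 214)
x = 214
Q(W) = 2*W*(125 + W) (Q(W) = (125 + W)*(2*W) = 2*W*(125 + W))
Q(v) + x = 2*3*(125 + 3) + 214 = 2*3*128 + 214 = 768 + 214 = 982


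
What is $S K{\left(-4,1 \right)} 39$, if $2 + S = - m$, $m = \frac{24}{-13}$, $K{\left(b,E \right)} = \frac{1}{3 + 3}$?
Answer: $-1$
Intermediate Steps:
$K{\left(b,E \right)} = \frac{1}{6}$
$m = - \frac{24}{13}$ ($m = 24 \left(- \frac{1}{13}\right) = - \frac{24}{13} \approx -1.8462$)
$S = - \frac{2}{13}$ ($S = -2 - - \frac{24}{13} = -2 + \frac{24}{13} = - \frac{2}{13} \approx -0.15385$)
$S K{\left(-4,1 \right)} 39 = \left(- \frac{2}{13}\right) \frac{1}{6} \cdot 39 = \left(- \frac{1}{39}\right) 39 = -1$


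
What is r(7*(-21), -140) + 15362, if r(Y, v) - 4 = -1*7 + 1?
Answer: 15360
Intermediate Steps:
r(Y, v) = -2 (r(Y, v) = 4 + (-1*7 + 1) = 4 + (-7 + 1) = 4 - 6 = -2)
r(7*(-21), -140) + 15362 = -2 + 15362 = 15360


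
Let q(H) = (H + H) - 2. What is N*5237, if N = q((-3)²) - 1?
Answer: 78555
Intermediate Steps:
q(H) = -2 + 2*H (q(H) = 2*H - 2 = -2 + 2*H)
N = 15 (N = (-2 + 2*(-3)²) - 1 = (-2 + 2*9) - 1 = (-2 + 18) - 1 = 16 - 1 = 15)
N*5237 = 15*5237 = 78555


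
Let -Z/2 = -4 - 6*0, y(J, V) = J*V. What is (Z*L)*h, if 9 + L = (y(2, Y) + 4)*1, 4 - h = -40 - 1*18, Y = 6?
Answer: 3472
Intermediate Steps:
h = 62 (h = 4 - (-40 - 1*18) = 4 - (-40 - 18) = 4 - 1*(-58) = 4 + 58 = 62)
Z = 8 (Z = -2*(-4 - 6*0) = -2*(-4 + 0) = -2*(-4) = 8)
L = 7 (L = -9 + (2*6 + 4)*1 = -9 + (12 + 4)*1 = -9 + 16*1 = -9 + 16 = 7)
(Z*L)*h = (8*7)*62 = 56*62 = 3472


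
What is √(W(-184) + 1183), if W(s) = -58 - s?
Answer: √1309 ≈ 36.180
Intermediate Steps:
√(W(-184) + 1183) = √((-58 - 1*(-184)) + 1183) = √((-58 + 184) + 1183) = √(126 + 1183) = √1309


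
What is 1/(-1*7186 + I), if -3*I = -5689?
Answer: -3/15869 ≈ -0.00018905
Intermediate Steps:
I = 5689/3 (I = -⅓*(-5689) = 5689/3 ≈ 1896.3)
1/(-1*7186 + I) = 1/(-1*7186 + 5689/3) = 1/(-7186 + 5689/3) = 1/(-15869/3) = -3/15869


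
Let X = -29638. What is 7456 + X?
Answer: -22182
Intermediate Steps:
7456 + X = 7456 - 29638 = -22182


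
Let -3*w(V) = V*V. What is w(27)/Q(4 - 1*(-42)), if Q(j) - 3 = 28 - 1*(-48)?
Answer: -243/79 ≈ -3.0760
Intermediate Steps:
Q(j) = 79 (Q(j) = 3 + (28 - 1*(-48)) = 3 + (28 + 48) = 3 + 76 = 79)
w(V) = -V²/3 (w(V) = -V*V/3 = -V²/3)
w(27)/Q(4 - 1*(-42)) = -⅓*27²/79 = -⅓*729*(1/79) = -243*1/79 = -243/79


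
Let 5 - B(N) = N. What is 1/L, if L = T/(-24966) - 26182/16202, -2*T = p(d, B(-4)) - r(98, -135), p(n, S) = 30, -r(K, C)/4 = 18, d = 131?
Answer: -67416522/108805585 ≈ -0.61961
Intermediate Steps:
r(K, C) = -72 (r(K, C) = -4*18 = -72)
B(N) = 5 - N
T = -51 (T = -(30 - 1*(-72))/2 = -(30 + 72)/2 = -½*102 = -51)
L = -108805585/67416522 (L = -51/(-24966) - 26182/16202 = -51*(-1/24966) - 26182*1/16202 = 17/8322 - 13091/8101 = -108805585/67416522 ≈ -1.6139)
1/L = 1/(-108805585/67416522) = -67416522/108805585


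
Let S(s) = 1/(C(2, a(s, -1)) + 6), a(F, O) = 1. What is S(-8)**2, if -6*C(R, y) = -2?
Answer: 9/361 ≈ 0.024931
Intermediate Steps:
C(R, y) = 1/3 (C(R, y) = -1/6*(-2) = 1/3)
S(s) = 3/19 (S(s) = 1/(1/3 + 6) = 1/(19/3) = 3/19)
S(-8)**2 = (3/19)**2 = 9/361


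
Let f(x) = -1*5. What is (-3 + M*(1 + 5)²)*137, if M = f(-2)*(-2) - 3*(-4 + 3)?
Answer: 63705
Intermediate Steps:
f(x) = -5
M = 13 (M = -5*(-2) - 3*(-4 + 3) = 10 - 3*(-1) = 10 + 3 = 13)
(-3 + M*(1 + 5)²)*137 = (-3 + 13*(1 + 5)²)*137 = (-3 + 13*6²)*137 = (-3 + 13*36)*137 = (-3 + 468)*137 = 465*137 = 63705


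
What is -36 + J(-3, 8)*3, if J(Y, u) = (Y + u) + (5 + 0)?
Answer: -6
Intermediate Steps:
J(Y, u) = 5 + Y + u (J(Y, u) = (Y + u) + 5 = 5 + Y + u)
-36 + J(-3, 8)*3 = -36 + (5 - 3 + 8)*3 = -36 + 10*3 = -36 + 30 = -6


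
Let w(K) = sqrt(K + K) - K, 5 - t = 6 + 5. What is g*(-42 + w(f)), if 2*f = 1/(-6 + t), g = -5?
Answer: 5035/24 - 5*I*sqrt(3)/6 ≈ 209.79 - 1.4434*I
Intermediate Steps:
t = -6 (t = 5 - (6 + 5) = 5 - 1*11 = 5 - 11 = -6)
f = -1/24 (f = 1/(2*(-6 - 6)) = (1/2)/(-12) = (1/2)*(-1/12) = -1/24 ≈ -0.041667)
w(K) = -K + sqrt(2)*sqrt(K) (w(K) = sqrt(2*K) - K = sqrt(2)*sqrt(K) - K = -K + sqrt(2)*sqrt(K))
g*(-42 + w(f)) = -5*(-42 + (-1*(-1/24) + sqrt(2)*sqrt(-1/24))) = -5*(-42 + (1/24 + sqrt(2)*(I*sqrt(6)/12))) = -5*(-42 + (1/24 + I*sqrt(3)/6)) = -5*(-1007/24 + I*sqrt(3)/6) = 5035/24 - 5*I*sqrt(3)/6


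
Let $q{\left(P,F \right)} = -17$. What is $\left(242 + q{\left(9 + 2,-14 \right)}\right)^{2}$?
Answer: $50625$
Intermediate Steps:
$\left(242 + q{\left(9 + 2,-14 \right)}\right)^{2} = \left(242 - 17\right)^{2} = 225^{2} = 50625$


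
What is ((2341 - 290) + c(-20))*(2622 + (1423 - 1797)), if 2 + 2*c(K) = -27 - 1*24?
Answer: 4551076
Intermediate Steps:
c(K) = -53/2 (c(K) = -1 + (-27 - 1*24)/2 = -1 + (-27 - 24)/2 = -1 + (1/2)*(-51) = -1 - 51/2 = -53/2)
((2341 - 290) + c(-20))*(2622 + (1423 - 1797)) = ((2341 - 290) - 53/2)*(2622 + (1423 - 1797)) = (2051 - 53/2)*(2622 - 374) = (4049/2)*2248 = 4551076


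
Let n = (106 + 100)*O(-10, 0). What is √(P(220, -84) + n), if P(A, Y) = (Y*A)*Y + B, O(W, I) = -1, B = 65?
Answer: √1552179 ≈ 1245.9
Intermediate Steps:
P(A, Y) = 65 + A*Y² (P(A, Y) = (Y*A)*Y + 65 = (A*Y)*Y + 65 = A*Y² + 65 = 65 + A*Y²)
n = -206 (n = (106 + 100)*(-1) = 206*(-1) = -206)
√(P(220, -84) + n) = √((65 + 220*(-84)²) - 206) = √((65 + 220*7056) - 206) = √((65 + 1552320) - 206) = √(1552385 - 206) = √1552179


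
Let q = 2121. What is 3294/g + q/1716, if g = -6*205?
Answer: -169093/117260 ≈ -1.4420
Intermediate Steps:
g = -1230
3294/g + q/1716 = 3294/(-1230) + 2121/1716 = 3294*(-1/1230) + 2121*(1/1716) = -549/205 + 707/572 = -169093/117260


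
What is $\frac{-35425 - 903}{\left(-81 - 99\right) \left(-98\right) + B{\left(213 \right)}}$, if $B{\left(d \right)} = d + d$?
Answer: $- \frac{18164}{9033} \approx -2.0108$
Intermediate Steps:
$B{\left(d \right)} = 2 d$
$\frac{-35425 - 903}{\left(-81 - 99\right) \left(-98\right) + B{\left(213 \right)}} = \frac{-35425 - 903}{\left(-81 - 99\right) \left(-98\right) + 2 \cdot 213} = - \frac{36328}{\left(-180\right) \left(-98\right) + 426} = - \frac{36328}{17640 + 426} = - \frac{36328}{18066} = \left(-36328\right) \frac{1}{18066} = - \frac{18164}{9033}$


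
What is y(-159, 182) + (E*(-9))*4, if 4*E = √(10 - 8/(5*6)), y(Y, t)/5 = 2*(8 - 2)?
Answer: 60 - 3*√2190/5 ≈ 31.922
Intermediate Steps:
y(Y, t) = 60 (y(Y, t) = 5*(2*(8 - 2)) = 5*(2*6) = 5*12 = 60)
E = √2190/60 (E = √(10 - 8/(5*6))/4 = √(10 - 8/30)/4 = √(10 - 8*1/30)/4 = √(10 - 4/15)/4 = √(146/15)/4 = (√2190/15)/4 = √2190/60 ≈ 0.77996)
y(-159, 182) + (E*(-9))*4 = 60 + ((√2190/60)*(-9))*4 = 60 - 3*√2190/20*4 = 60 - 3*√2190/5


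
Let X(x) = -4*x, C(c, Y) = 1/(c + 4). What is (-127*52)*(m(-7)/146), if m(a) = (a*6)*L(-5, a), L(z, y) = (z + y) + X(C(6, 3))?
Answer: -8598408/365 ≈ -23557.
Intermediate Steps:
C(c, Y) = 1/(4 + c)
L(z, y) = -2/5 + y + z (L(z, y) = (z + y) - 4/(4 + 6) = (y + z) - 4/10 = (y + z) - 4*1/10 = (y + z) - 2/5 = -2/5 + y + z)
m(a) = 6*a*(-27/5 + a) (m(a) = (a*6)*(-2/5 + a - 5) = (6*a)*(-27/5 + a) = 6*a*(-27/5 + a))
(-127*52)*(m(-7)/146) = (-127*52)*(((6/5)*(-7)*(-27 + 5*(-7)))/146) = -6604*(6/5)*(-7)*(-27 - 35)/146 = -6604*(6/5)*(-7)*(-62)/146 = -17196816/(5*146) = -6604*1302/365 = -8598408/365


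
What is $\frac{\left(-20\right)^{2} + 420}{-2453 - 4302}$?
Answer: $- \frac{164}{1351} \approx -0.12139$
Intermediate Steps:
$\frac{\left(-20\right)^{2} + 420}{-2453 - 4302} = \frac{400 + 420}{-6755} = 820 \left(- \frac{1}{6755}\right) = - \frac{164}{1351}$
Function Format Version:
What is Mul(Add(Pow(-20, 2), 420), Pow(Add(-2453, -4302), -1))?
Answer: Rational(-164, 1351) ≈ -0.12139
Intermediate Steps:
Mul(Add(Pow(-20, 2), 420), Pow(Add(-2453, -4302), -1)) = Mul(Add(400, 420), Pow(-6755, -1)) = Mul(820, Rational(-1, 6755)) = Rational(-164, 1351)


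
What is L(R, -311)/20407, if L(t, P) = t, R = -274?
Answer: -274/20407 ≈ -0.013427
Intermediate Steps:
L(R, -311)/20407 = -274/20407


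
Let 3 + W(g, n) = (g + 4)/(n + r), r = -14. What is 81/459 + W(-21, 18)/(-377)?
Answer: 173/884 ≈ 0.19570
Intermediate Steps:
W(g, n) = -3 + (4 + g)/(-14 + n) (W(g, n) = -3 + (g + 4)/(n - 14) = -3 + (4 + g)/(-14 + n))
81/459 + W(-21, 18)/(-377) = 81/459 + ((46 - 21 - 3*18)/(-14 + 18))/(-377) = 81*(1/459) + ((46 - 21 - 54)/4)*(-1/377) = 3/17 + ((1/4)*(-29))*(-1/377) = 3/17 - 29/4*(-1/377) = 3/17 + 1/52 = 173/884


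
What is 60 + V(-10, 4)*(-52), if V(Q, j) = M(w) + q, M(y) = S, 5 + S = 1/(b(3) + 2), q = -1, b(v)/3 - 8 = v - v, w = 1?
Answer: 370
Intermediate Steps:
b(v) = 24 (b(v) = 24 + 3*(v - v) = 24 + 3*0 = 24 + 0 = 24)
S = -129/26 (S = -5 + 1/(24 + 2) = -5 + 1/26 = -129/26 ≈ -4.9615)
M(y) = -129/26
V(Q, j) = -155/26 (V(Q, j) = -129/26 - 1 = -155/26)
60 + V(-10, 4)*(-52) = 60 - 155/26*(-52) = 60 + 310 = 370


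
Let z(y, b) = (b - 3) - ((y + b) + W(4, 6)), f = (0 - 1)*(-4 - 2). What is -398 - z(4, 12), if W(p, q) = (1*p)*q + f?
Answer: -361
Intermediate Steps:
f = 6 (f = -1*(-6) = 6)
W(p, q) = 6 + p*q (W(p, q) = (1*p)*q + 6 = p*q + 6 = 6 + p*q)
z(y, b) = -33 - y (z(y, b) = (b - 3) - ((y + b) + (6 + 4*6)) = (-3 + b) - ((b + y) + (6 + 24)) = (-3 + b) - ((b + y) + 30) = (-3 + b) - (30 + b + y) = (-3 + b) + (-30 - b - y) = -33 - y)
-398 - z(4, 12) = -398 - (-33 - 1*4) = -398 - (-33 - 4) = -398 - 1*(-37) = -398 + 37 = -361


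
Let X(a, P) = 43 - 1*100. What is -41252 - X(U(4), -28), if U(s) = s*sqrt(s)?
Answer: -41195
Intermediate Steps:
U(s) = s**(3/2)
X(a, P) = -57 (X(a, P) = 43 - 100 = -57)
-41252 - X(U(4), -28) = -41252 - 1*(-57) = -41252 + 57 = -41195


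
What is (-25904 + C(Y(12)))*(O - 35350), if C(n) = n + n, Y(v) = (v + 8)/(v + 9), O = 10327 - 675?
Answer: 4659424304/7 ≈ 6.6563e+8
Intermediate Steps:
O = 9652
Y(v) = (8 + v)/(9 + v)
C(n) = 2*n
(-25904 + C(Y(12)))*(O - 35350) = (-25904 + 2*((8 + 12)/(9 + 12)))*(9652 - 35350) = (-25904 + 2*(20/21))*(-25698) = (-25904 + 40/21)*(-25698) = -543944/21*(-25698) = 4659424304/7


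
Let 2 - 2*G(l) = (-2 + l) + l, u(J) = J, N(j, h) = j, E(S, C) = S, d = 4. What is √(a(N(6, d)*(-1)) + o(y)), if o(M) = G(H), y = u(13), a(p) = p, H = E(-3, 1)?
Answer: I ≈ 1.0*I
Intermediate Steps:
H = -3
G(l) = 2 - l (G(l) = 1 - ((-2 + l) + l)/2 = 1 - (-2 + 2*l)/2 = 1 + (1 - l) = 2 - l)
y = 13
o(M) = 5 (o(M) = 2 - 1*(-3) = 2 + 3 = 5)
√(a(N(6, d)*(-1)) + o(y)) = √(6*(-1) + 5) = √(-6 + 5) = √(-1) = I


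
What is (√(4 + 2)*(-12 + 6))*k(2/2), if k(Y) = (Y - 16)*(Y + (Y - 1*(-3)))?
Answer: 450*√6 ≈ 1102.3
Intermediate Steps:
k(Y) = (-16 + Y)*(3 + 2*Y) (k(Y) = (-16 + Y)*(Y + (Y + 3)) = (-16 + Y)*(Y + (3 + Y)) = (-16 + Y)*(3 + 2*Y))
(√(4 + 2)*(-12 + 6))*k(2/2) = (√(4 + 2)*(-12 + 6))*(-48 - 58/2 + 2*(2/2)²) = (√6*(-6))*(-48 - 58/2 + 2*(2*(½))²) = (-6*√6)*(-48 - 29*1 + 2*1²) = (-6*√6)*(-48 - 29 + 2*1) = (-6*√6)*(-48 - 29 + 2) = -6*√6*(-75) = 450*√6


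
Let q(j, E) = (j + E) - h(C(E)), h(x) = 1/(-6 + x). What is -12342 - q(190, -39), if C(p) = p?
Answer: -562186/45 ≈ -12493.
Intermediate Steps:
q(j, E) = E + j - 1/(-6 + E) (q(j, E) = (j + E) - 1/(-6 + E) = (E + j) - 1/(-6 + E) = E + j - 1/(-6 + E))
-12342 - q(190, -39) = -12342 - (-1 + (-6 - 39)*(-39 + 190))/(-6 - 39) = -12342 - (-1 - 45*151)/(-45) = -12342 - (-1)*(-1 - 6795)/45 = -12342 - (-1)*(-6796)/45 = -12342 - 1*6796/45 = -12342 - 6796/45 = -562186/45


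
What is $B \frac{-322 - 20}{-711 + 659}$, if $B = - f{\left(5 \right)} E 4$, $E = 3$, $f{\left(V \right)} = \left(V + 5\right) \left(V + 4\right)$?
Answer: $- \frac{92340}{13} \approx -7103.1$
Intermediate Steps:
$f{\left(V \right)} = \left(4 + V\right) \left(5 + V\right)$ ($f{\left(V \right)} = \left(5 + V\right) \left(4 + V\right) = \left(4 + V\right) \left(5 + V\right)$)
$B = -1080$ ($B = - \left(20 + 5^{2} + 9 \cdot 5\right) 3 \cdot 4 = - \left(20 + 25 + 45\right) 3 \cdot 4 = - 90 \cdot 3 \cdot 4 = - 270 \cdot 4 = \left(-1\right) 1080 = -1080$)
$B \frac{-322 - 20}{-711 + 659} = - 1080 \frac{-322 - 20}{-711 + 659} = - 1080 \left(- \frac{342}{-52}\right) = - 1080 \left(\left(-342\right) \left(- \frac{1}{52}\right)\right) = \left(-1080\right) \frac{171}{26} = - \frac{92340}{13}$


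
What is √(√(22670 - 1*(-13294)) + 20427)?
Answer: √(20427 + 18*√111) ≈ 143.58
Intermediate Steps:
√(√(22670 - 1*(-13294)) + 20427) = √(√(22670 + 13294) + 20427) = √(√35964 + 20427) = √(18*√111 + 20427) = √(20427 + 18*√111)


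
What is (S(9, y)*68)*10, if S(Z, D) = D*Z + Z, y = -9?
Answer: -48960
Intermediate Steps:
S(Z, D) = Z + D*Z
(S(9, y)*68)*10 = ((9*(1 - 9))*68)*10 = ((9*(-8))*68)*10 = -72*68*10 = -4896*10 = -48960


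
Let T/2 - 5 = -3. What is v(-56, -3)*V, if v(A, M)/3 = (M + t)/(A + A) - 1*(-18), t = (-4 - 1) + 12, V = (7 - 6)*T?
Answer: 1509/7 ≈ 215.57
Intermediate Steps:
T = 4 (T = 10 + 2*(-3) = 10 - 6 = 4)
V = 4 (V = (7 - 6)*4 = 1*4 = 4)
t = 7 (t = -5 + 12 = 7)
v(A, M) = 54 + 3*(7 + M)/(2*A) (v(A, M) = 3*((M + 7)/(A + A) - 1*(-18)) = 3*((7 + M)/((2*A)) + 18) = 3*((7 + M)*(1/(2*A)) + 18) = 3*((7 + M)/(2*A) + 18) = 3*(18 + (7 + M)/(2*A)) = 54 + 3*(7 + M)/(2*A))
v(-56, -3)*V = ((3/2)*(7 - 3 + 36*(-56))/(-56))*4 = ((3/2)*(-1/56)*(7 - 3 - 2016))*4 = ((3/2)*(-1/56)*(-2012))*4 = (1509/28)*4 = 1509/7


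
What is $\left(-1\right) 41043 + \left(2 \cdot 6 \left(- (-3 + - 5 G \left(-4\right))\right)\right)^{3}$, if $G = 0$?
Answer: $5613$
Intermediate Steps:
$\left(-1\right) 41043 + \left(2 \cdot 6 \left(- (-3 + - 5 G \left(-4\right))\right)\right)^{3} = \left(-1\right) 41043 + \left(2 \cdot 6 \left(- (-3 + \left(-5\right) 0 \left(-4\right))\right)\right)^{3} = -41043 + \left(12 \left(- (-3 + 0 \left(-4\right))\right)\right)^{3} = -41043 + \left(12 \left(- (-3 + 0)\right)\right)^{3} = -41043 + \left(12 \left(\left(-1\right) \left(-3\right)\right)\right)^{3} = -41043 + \left(12 \cdot 3\right)^{3} = -41043 + 36^{3} = -41043 + 46656 = 5613$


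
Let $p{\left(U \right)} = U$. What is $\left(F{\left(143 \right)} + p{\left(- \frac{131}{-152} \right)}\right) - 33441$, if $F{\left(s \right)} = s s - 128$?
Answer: $- \frac{1994109}{152} \approx -13119.0$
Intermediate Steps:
$F{\left(s \right)} = -128 + s^{2}$ ($F{\left(s \right)} = s^{2} - 128 = -128 + s^{2}$)
$\left(F{\left(143 \right)} + p{\left(- \frac{131}{-152} \right)}\right) - 33441 = \left(\left(-128 + 143^{2}\right) - \frac{131}{-152}\right) - 33441 = \left(\left(-128 + 20449\right) - - \frac{131}{152}\right) - 33441 = \left(20321 + \frac{131}{152}\right) - 33441 = \frac{3088923}{152} - 33441 = - \frac{1994109}{152}$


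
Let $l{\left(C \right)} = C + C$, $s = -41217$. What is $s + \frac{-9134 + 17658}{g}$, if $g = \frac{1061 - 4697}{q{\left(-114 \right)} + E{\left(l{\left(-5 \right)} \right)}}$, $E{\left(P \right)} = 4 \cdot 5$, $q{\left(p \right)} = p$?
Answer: $- \frac{37265939}{909} \approx -40997.0$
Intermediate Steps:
$l{\left(C \right)} = 2 C$
$E{\left(P \right)} = 20$
$g = \frac{1818}{47}$ ($g = \frac{1061 - 4697}{-114 + 20} = - \frac{3636}{-94} = \left(-3636\right) \left(- \frac{1}{94}\right) = \frac{1818}{47} \approx 38.681$)
$s + \frac{-9134 + 17658}{g} = -41217 + \frac{-9134 + 17658}{\frac{1818}{47}} = -41217 + 8524 \cdot \frac{47}{1818} = -41217 + \frac{200314}{909} = - \frac{37265939}{909}$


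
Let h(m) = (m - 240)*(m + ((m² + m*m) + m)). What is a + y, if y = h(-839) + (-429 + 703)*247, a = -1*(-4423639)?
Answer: -1512759639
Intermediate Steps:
a = 4423639
h(m) = (-240 + m)*(2*m + 2*m²) (h(m) = (-240 + m)*(m + ((m² + m²) + m)) = (-240 + m)*(m + (2*m² + m)) = (-240 + m)*(m + (m + 2*m²)) = (-240 + m)*(2*m + 2*m²))
y = -1517183278 (y = 2*(-839)*(-240 + (-839)² - 239*(-839)) + (-429 + 703)*247 = 2*(-839)*(-240 + 703921 + 200521) + 274*247 = 2*(-839)*904202 + 67678 = -1517250956 + 67678 = -1517183278)
a + y = 4423639 - 1517183278 = -1512759639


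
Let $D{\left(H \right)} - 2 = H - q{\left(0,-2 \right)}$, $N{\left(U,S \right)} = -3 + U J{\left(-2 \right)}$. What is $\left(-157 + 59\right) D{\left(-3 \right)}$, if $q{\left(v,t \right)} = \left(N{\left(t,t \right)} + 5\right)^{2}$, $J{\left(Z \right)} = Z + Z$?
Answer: $9898$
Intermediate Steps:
$J{\left(Z \right)} = 2 Z$
$N{\left(U,S \right)} = -3 - 4 U$ ($N{\left(U,S \right)} = -3 + U 2 \left(-2\right) = -3 + U \left(-4\right) = -3 - 4 U$)
$q{\left(v,t \right)} = \left(2 - 4 t\right)^{2}$ ($q{\left(v,t \right)} = \left(\left(-3 - 4 t\right) + 5\right)^{2} = \left(2 - 4 t\right)^{2}$)
$D{\left(H \right)} = -98 + H$ ($D{\left(H \right)} = 2 + \left(H - 4 \left(-1 + 2 \left(-2\right)\right)^{2}\right) = 2 + \left(H - 4 \left(-1 - 4\right)^{2}\right) = 2 + \left(H - 4 \left(-5\right)^{2}\right) = 2 + \left(H - 4 \cdot 25\right) = 2 + \left(H - 100\right) = 2 + \left(-100 + H\right) = -98 + H$)
$\left(-157 + 59\right) D{\left(-3 \right)} = \left(-157 + 59\right) \left(-98 - 3\right) = \left(-98\right) \left(-101\right) = 9898$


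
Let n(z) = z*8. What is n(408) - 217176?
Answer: -213912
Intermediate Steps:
n(z) = 8*z
n(408) - 217176 = 8*408 - 217176 = 3264 - 217176 = -213912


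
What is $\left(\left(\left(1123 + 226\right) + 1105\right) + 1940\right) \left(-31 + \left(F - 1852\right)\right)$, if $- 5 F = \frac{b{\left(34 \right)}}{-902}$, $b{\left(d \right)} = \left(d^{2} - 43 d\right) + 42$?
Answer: $- \frac{1696202638}{205} \approx -8.2742 \cdot 10^{6}$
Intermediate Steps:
$b{\left(d \right)} = 42 + d^{2} - 43 d$
$F = - \frac{12}{205}$ ($F = - \frac{\left(42 + 34^{2} - 1462\right) \frac{1}{-902}}{5} = - \frac{\left(42 + 1156 - 1462\right) \left(- \frac{1}{902}\right)}{5} = - \frac{\left(-264\right) \left(- \frac{1}{902}\right)}{5} = \left(- \frac{1}{5}\right) \frac{12}{41} = - \frac{12}{205} \approx -0.058537$)
$\left(\left(\left(1123 + 226\right) + 1105\right) + 1940\right) \left(-31 + \left(F - 1852\right)\right) = \left(\left(\left(1123 + 226\right) + 1105\right) + 1940\right) \left(-31 - \frac{379672}{205}\right) = \left(\left(1349 + 1105\right) + 1940\right) \left(-31 - \frac{379672}{205}\right) = \left(2454 + 1940\right) \left(- \frac{386027}{205}\right) = 4394 \left(- \frac{386027}{205}\right) = - \frac{1696202638}{205}$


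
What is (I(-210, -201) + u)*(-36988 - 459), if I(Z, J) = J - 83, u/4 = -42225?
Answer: 6335433248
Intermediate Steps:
u = -168900 (u = 4*(-42225) = -168900)
I(Z, J) = -83 + J
(I(-210, -201) + u)*(-36988 - 459) = ((-83 - 201) - 168900)*(-36988 - 459) = (-284 - 168900)*(-37447) = -169184*(-37447) = 6335433248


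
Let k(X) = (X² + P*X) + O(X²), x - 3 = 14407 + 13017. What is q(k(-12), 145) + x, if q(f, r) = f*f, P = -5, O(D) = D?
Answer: 148531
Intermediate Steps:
x = 27427 (x = 3 + (14407 + 13017) = 3 + 27424 = 27427)
k(X) = -5*X + 2*X² (k(X) = (X² - 5*X) + X² = -5*X + 2*X²)
q(f, r) = f²
q(k(-12), 145) + x = (-12*(-5 + 2*(-12)))² + 27427 = (-12*(-5 - 24))² + 27427 = (-12*(-29))² + 27427 = 348² + 27427 = 121104 + 27427 = 148531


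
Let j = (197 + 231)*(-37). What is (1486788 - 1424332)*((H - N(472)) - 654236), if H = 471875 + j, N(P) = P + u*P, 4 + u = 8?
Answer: -12525987992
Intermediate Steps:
u = 4 (u = -4 + 8 = 4)
N(P) = 5*P (N(P) = P + 4*P = 5*P)
j = -15836 (j = 428*(-37) = -15836)
H = 456039 (H = 471875 - 15836 = 456039)
(1486788 - 1424332)*((H - N(472)) - 654236) = (1486788 - 1424332)*((456039 - 5*472) - 654236) = 62456*((456039 - 1*2360) - 654236) = 62456*((456039 - 2360) - 654236) = 62456*(453679 - 654236) = 62456*(-200557) = -12525987992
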